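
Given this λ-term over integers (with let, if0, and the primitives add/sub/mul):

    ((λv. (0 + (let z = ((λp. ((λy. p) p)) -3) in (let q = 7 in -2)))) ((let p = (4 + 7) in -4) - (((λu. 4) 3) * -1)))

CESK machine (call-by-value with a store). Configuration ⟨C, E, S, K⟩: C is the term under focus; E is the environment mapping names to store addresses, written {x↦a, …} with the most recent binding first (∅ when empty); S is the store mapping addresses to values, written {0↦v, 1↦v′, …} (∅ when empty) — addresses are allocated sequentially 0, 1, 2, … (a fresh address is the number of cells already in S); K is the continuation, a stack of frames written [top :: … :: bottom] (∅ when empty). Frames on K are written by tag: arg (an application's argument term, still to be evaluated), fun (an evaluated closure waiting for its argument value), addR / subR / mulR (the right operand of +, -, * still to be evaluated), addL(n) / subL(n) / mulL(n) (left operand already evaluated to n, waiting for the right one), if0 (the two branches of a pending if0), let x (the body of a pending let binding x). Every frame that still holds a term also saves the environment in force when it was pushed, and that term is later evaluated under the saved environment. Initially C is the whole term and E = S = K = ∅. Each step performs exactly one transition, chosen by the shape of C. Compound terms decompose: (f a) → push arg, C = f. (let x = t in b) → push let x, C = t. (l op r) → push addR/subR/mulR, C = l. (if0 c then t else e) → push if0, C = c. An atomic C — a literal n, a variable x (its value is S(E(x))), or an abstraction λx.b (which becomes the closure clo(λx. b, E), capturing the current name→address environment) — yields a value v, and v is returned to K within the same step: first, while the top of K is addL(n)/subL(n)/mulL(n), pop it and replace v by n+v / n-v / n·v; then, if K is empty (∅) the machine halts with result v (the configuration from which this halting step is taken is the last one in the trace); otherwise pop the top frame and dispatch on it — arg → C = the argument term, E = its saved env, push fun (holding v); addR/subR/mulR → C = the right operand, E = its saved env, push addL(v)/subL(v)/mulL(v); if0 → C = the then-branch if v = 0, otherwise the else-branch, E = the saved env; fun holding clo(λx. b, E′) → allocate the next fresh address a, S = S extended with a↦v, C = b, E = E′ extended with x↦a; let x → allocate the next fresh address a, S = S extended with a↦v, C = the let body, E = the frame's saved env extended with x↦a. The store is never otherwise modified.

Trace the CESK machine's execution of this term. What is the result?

0. <C=((λv. (0 + (let z = ((λp. ((λy. p) p)) -3) in (let q = 7 in -2)))) ((let p = (4 + 7) in -4) - (((λu. 4) 3) * -1))), E=∅, S=∅, K=∅>
1. <C=(λv. (0 + (let z = ((λp. ((λy. p) p)) -3) in (let q = 7 in -2)))), E=∅, S=∅, K=[arg]>
2. <C=((let p = (4 + 7) in -4) - (((λu. 4) 3) * -1)), E=∅, S=∅, K=[fun]>
3. <C=(let p = (4 + 7) in -4), E=∅, S=∅, K=[subR :: fun]>
4. <C=(4 + 7), E=∅, S=∅, K=[let p :: subR :: fun]>
5. <C=4, E=∅, S=∅, K=[addR :: let p :: subR :: fun]>
6. <C=7, E=∅, S=∅, K=[addL(4) :: let p :: subR :: fun]>
7. <C=-4, E={p↦0}, S={0↦11}, K=[subR :: fun]>
8. <C=(((λu. 4) 3) * -1), E=∅, S={0↦11}, K=[subL(-4) :: fun]>
9. <C=((λu. 4) 3), E=∅, S={0↦11}, K=[mulR :: subL(-4) :: fun]>
10. <C=(λu. 4), E=∅, S={0↦11}, K=[arg :: mulR :: subL(-4) :: fun]>
11. <C=3, E=∅, S={0↦11}, K=[fun :: mulR :: subL(-4) :: fun]>
12. <C=4, E={u↦1}, S={0↦11, 1↦3}, K=[mulR :: subL(-4) :: fun]>
13. <C=-1, E=∅, S={0↦11, 1↦3}, K=[mulL(4) :: subL(-4) :: fun]>
14. <C=(0 + (let z = ((λp. ((λy. p) p)) -3) in (let q = 7 in -2))), E={v↦2}, S={0↦11, 1↦3, 2↦0}, K=∅>
15. <C=0, E={v↦2}, S={0↦11, 1↦3, 2↦0}, K=[addR]>
16. <C=(let z = ((λp. ((λy. p) p)) -3) in (let q = 7 in -2)), E={v↦2}, S={0↦11, 1↦3, 2↦0}, K=[addL(0)]>
17. <C=((λp. ((λy. p) p)) -3), E={v↦2}, S={0↦11, 1↦3, 2↦0}, K=[let z :: addL(0)]>
18. <C=(λp. ((λy. p) p)), E={v↦2}, S={0↦11, 1↦3, 2↦0}, K=[arg :: let z :: addL(0)]>
19. <C=-3, E={v↦2}, S={0↦11, 1↦3, 2↦0}, K=[fun :: let z :: addL(0)]>
20. <C=((λy. p) p), E={p↦3, v↦2}, S={0↦11, 1↦3, 2↦0, 3↦-3}, K=[let z :: addL(0)]>
21. <C=(λy. p), E={p↦3, v↦2}, S={0↦11, 1↦3, 2↦0, 3↦-3}, K=[arg :: let z :: addL(0)]>
22. <C=p, E={p↦3, v↦2}, S={0↦11, 1↦3, 2↦0, 3↦-3}, K=[fun :: let z :: addL(0)]>
23. <C=p, E={y↦4, p↦3, v↦2}, S={0↦11, 1↦3, 2↦0, 3↦-3, 4↦-3}, K=[let z :: addL(0)]>
24. <C=(let q = 7 in -2), E={z↦5, v↦2}, S={0↦11, 1↦3, 2↦0, 3↦-3, 4↦-3, 5↦-3}, K=[addL(0)]>
25. <C=7, E={z↦5, v↦2}, S={0↦11, 1↦3, 2↦0, 3↦-3, 4↦-3, 5↦-3}, K=[let q :: addL(0)]>
26. <C=-2, E={q↦6, z↦5, v↦2}, S={0↦11, 1↦3, 2↦0, 3↦-3, 4↦-3, 5↦-3, 6↦7}, K=[addL(0)]>
→ final value -2

Answer: -2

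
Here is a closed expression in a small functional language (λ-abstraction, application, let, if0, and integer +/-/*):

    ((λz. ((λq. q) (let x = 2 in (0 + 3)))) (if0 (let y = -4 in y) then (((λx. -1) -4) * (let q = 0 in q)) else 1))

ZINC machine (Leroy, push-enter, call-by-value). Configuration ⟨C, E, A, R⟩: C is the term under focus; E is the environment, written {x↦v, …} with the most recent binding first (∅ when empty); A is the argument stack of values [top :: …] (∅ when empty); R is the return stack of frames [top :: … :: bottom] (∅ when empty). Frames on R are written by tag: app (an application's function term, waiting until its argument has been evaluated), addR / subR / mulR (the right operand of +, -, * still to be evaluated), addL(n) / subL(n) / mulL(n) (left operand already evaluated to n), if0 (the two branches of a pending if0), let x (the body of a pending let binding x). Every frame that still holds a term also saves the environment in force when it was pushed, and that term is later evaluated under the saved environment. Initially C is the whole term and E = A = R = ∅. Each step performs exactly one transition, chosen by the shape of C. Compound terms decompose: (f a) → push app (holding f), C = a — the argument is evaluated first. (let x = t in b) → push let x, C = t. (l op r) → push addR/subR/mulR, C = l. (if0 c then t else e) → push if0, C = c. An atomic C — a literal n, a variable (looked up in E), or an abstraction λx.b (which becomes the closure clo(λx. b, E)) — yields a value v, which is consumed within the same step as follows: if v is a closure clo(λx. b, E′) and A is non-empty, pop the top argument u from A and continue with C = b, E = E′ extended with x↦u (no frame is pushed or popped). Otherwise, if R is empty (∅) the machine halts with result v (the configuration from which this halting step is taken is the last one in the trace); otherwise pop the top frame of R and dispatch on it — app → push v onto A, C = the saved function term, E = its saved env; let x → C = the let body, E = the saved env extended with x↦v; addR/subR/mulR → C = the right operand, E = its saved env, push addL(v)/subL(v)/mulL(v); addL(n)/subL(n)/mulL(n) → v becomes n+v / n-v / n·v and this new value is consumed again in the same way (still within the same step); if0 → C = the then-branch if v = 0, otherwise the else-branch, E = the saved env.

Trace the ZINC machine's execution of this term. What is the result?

[0] <C=((λz. ((λq. q) (let x = 2 in (0 + 3)))) (if0 (let y = -4 in y) then (((λx. -1) -4) * (let q = 0 in q)) else 1)), E=∅, A=∅, R=∅>
[1] <C=(if0 (let y = -4 in y) then (((λx. -1) -4) * (let q = 0 in q)) else 1), E=∅, A=∅, R=[app]>
[2] <C=(let y = -4 in y), E=∅, A=∅, R=[if0 :: app]>
[3] <C=-4, E=∅, A=∅, R=[let y :: if0 :: app]>
[4] <C=y, E={y↦-4}, A=∅, R=[if0 :: app]>
[5] <C=1, E=∅, A=∅, R=[app]>
[6] <C=(λz. ((λq. q) (let x = 2 in (0 + 3)))), E=∅, A=[1], R=∅>
[7] <C=((λq. q) (let x = 2 in (0 + 3))), E={z↦1}, A=∅, R=∅>
[8] <C=(let x = 2 in (0 + 3)), E={z↦1}, A=∅, R=[app]>
[9] <C=2, E={z↦1}, A=∅, R=[let x :: app]>
[10] <C=(0 + 3), E={x↦2, z↦1}, A=∅, R=[app]>
[11] <C=0, E={x↦2, z↦1}, A=∅, R=[addR :: app]>
[12] <C=3, E={x↦2, z↦1}, A=∅, R=[addL(0) :: app]>
[13] <C=(λq. q), E={z↦1}, A=[3], R=∅>
[14] <C=q, E={q↦3, z↦1}, A=∅, R=∅>
→ final value 3

Answer: 3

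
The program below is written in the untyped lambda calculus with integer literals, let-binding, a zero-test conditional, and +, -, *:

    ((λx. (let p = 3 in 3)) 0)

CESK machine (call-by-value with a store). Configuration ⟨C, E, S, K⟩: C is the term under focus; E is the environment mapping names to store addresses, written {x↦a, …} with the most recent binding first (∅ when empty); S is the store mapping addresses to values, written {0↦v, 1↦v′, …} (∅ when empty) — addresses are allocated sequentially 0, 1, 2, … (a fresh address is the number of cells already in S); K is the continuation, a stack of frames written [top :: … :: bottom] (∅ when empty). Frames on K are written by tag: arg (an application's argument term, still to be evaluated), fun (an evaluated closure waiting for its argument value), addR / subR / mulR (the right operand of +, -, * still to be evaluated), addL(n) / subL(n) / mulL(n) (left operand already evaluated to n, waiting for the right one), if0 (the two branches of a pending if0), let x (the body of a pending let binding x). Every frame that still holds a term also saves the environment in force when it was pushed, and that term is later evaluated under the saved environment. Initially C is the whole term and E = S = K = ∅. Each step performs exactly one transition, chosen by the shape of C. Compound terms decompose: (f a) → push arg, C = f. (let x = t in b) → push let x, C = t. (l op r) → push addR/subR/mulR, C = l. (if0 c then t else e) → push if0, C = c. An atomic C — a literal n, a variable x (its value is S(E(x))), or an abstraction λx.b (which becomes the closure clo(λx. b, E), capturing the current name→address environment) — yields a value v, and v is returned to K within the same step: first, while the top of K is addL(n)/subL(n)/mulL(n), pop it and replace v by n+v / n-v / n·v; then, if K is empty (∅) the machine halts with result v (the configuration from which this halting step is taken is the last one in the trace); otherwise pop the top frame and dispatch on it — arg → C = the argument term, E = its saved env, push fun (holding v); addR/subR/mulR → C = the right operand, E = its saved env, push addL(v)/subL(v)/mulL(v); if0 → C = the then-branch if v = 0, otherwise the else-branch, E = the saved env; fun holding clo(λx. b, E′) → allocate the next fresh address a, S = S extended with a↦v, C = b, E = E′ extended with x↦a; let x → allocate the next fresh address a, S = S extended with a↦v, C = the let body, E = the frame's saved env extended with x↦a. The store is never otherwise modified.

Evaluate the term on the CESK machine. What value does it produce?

0. [C=((λx. (let p = 3 in 3)) 0) | E=∅ | S=∅ | K=∅]
1. [C=(λx. (let p = 3 in 3)) | E=∅ | S=∅ | K=[arg]]
2. [C=0 | E=∅ | S=∅ | K=[fun]]
3. [C=(let p = 3 in 3) | E={x↦0} | S={0↦0} | K=∅]
4. [C=3 | E={x↦0} | S={0↦0} | K=[let p]]
5. [C=3 | E={p↦1, x↦0} | S={0↦0, 1↦3} | K=∅]
→ final value 3

Answer: 3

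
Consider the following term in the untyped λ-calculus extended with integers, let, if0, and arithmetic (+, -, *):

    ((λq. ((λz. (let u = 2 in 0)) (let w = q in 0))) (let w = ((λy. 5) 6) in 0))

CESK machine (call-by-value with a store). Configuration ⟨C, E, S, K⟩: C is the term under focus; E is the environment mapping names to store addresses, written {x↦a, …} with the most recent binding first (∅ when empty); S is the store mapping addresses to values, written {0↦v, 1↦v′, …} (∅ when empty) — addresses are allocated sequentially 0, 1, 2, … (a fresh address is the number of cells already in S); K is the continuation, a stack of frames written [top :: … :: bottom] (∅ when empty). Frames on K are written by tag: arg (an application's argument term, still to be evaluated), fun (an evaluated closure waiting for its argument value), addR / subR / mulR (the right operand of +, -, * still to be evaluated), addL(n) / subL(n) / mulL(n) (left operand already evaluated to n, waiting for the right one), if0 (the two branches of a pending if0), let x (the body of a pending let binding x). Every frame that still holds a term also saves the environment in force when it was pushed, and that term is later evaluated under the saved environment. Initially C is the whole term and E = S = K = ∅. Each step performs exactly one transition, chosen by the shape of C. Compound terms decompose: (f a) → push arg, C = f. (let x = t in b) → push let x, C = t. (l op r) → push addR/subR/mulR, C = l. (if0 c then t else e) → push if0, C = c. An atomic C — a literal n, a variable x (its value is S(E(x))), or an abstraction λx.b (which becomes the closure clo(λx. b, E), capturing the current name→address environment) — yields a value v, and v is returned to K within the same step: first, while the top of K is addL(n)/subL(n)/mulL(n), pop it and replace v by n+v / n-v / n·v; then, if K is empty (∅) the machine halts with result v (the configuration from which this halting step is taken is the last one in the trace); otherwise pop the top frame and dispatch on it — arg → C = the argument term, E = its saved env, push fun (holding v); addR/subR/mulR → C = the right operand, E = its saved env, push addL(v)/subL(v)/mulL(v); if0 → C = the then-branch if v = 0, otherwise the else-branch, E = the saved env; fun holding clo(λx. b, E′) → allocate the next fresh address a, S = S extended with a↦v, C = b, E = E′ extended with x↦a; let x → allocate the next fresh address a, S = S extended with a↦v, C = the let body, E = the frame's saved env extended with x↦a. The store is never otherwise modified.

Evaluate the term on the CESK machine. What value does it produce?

[0] [C=((λq. ((λz. (let u = 2 in 0)) (let w = q in 0))) (let w = ((λy. 5) 6) in 0)) | E=∅ | S=∅ | K=∅]
[1] [C=(λq. ((λz. (let u = 2 in 0)) (let w = q in 0))) | E=∅ | S=∅ | K=[arg]]
[2] [C=(let w = ((λy. 5) 6) in 0) | E=∅ | S=∅ | K=[fun]]
[3] [C=((λy. 5) 6) | E=∅ | S=∅ | K=[let w :: fun]]
[4] [C=(λy. 5) | E=∅ | S=∅ | K=[arg :: let w :: fun]]
[5] [C=6 | E=∅ | S=∅ | K=[fun :: let w :: fun]]
[6] [C=5 | E={y↦0} | S={0↦6} | K=[let w :: fun]]
[7] [C=0 | E={w↦1} | S={0↦6, 1↦5} | K=[fun]]
[8] [C=((λz. (let u = 2 in 0)) (let w = q in 0)) | E={q↦2} | S={0↦6, 1↦5, 2↦0} | K=∅]
[9] [C=(λz. (let u = 2 in 0)) | E={q↦2} | S={0↦6, 1↦5, 2↦0} | K=[arg]]
[10] [C=(let w = q in 0) | E={q↦2} | S={0↦6, 1↦5, 2↦0} | K=[fun]]
[11] [C=q | E={q↦2} | S={0↦6, 1↦5, 2↦0} | K=[let w :: fun]]
[12] [C=0 | E={w↦3, q↦2} | S={0↦6, 1↦5, 2↦0, 3↦0} | K=[fun]]
[13] [C=(let u = 2 in 0) | E={z↦4, q↦2} | S={0↦6, 1↦5, 2↦0, 3↦0, 4↦0} | K=∅]
[14] [C=2 | E={z↦4, q↦2} | S={0↦6, 1↦5, 2↦0, 3↦0, 4↦0} | K=[let u]]
[15] [C=0 | E={u↦5, z↦4, q↦2} | S={0↦6, 1↦5, 2↦0, 3↦0, 4↦0, 5↦2} | K=∅]
→ final value 0

Answer: 0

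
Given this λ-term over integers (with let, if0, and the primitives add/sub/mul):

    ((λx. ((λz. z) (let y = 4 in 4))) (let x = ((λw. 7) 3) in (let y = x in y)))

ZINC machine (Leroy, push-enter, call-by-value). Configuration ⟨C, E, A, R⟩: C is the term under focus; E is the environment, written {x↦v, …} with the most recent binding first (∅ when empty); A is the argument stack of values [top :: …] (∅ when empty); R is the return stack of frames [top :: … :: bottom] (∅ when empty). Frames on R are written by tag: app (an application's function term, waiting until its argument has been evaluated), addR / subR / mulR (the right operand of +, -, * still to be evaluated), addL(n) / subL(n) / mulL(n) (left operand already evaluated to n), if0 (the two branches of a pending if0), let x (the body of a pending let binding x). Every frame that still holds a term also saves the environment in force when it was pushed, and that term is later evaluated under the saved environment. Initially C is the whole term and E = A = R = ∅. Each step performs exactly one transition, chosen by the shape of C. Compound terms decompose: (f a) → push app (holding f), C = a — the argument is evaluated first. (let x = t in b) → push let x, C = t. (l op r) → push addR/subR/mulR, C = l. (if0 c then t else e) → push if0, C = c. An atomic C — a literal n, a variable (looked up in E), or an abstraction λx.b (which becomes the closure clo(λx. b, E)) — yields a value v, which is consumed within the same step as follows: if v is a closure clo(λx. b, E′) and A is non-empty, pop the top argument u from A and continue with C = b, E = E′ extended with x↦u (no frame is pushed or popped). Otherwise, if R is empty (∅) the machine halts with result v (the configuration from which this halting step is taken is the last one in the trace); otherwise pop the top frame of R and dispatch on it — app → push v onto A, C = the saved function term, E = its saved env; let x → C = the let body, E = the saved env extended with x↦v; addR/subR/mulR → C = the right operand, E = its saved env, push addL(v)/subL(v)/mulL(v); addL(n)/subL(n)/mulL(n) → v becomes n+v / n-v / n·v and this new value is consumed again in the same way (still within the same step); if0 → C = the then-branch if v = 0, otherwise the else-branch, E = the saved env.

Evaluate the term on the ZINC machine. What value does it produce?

Answer: 4

Machine steps:
t=0: [C=((λx. ((λz. z) (let y = 4 in 4))) (let x = ((λw. 7) 3) in (let y = x in y))) | E=∅ | A=∅ | R=∅]
t=1: [C=(let x = ((λw. 7) 3) in (let y = x in y)) | E=∅ | A=∅ | R=[app]]
t=2: [C=((λw. 7) 3) | E=∅ | A=∅ | R=[let x :: app]]
t=3: [C=3 | E=∅ | A=∅ | R=[app :: let x :: app]]
t=4: [C=(λw. 7) | E=∅ | A=[3] | R=[let x :: app]]
t=5: [C=7 | E={w↦3} | A=∅ | R=[let x :: app]]
t=6: [C=(let y = x in y) | E={x↦7} | A=∅ | R=[app]]
t=7: [C=x | E={x↦7} | A=∅ | R=[let y :: app]]
t=8: [C=y | E={y↦7, x↦7} | A=∅ | R=[app]]
t=9: [C=(λx. ((λz. z) (let y = 4 in 4))) | E=∅ | A=[7] | R=∅]
t=10: [C=((λz. z) (let y = 4 in 4)) | E={x↦7} | A=∅ | R=∅]
t=11: [C=(let y = 4 in 4) | E={x↦7} | A=∅ | R=[app]]
t=12: [C=4 | E={x↦7} | A=∅ | R=[let y :: app]]
t=13: [C=4 | E={y↦4, x↦7} | A=∅ | R=[app]]
t=14: [C=(λz. z) | E={x↦7} | A=[4] | R=∅]
t=15: [C=z | E={z↦4, x↦7} | A=∅ | R=∅]
→ final value 4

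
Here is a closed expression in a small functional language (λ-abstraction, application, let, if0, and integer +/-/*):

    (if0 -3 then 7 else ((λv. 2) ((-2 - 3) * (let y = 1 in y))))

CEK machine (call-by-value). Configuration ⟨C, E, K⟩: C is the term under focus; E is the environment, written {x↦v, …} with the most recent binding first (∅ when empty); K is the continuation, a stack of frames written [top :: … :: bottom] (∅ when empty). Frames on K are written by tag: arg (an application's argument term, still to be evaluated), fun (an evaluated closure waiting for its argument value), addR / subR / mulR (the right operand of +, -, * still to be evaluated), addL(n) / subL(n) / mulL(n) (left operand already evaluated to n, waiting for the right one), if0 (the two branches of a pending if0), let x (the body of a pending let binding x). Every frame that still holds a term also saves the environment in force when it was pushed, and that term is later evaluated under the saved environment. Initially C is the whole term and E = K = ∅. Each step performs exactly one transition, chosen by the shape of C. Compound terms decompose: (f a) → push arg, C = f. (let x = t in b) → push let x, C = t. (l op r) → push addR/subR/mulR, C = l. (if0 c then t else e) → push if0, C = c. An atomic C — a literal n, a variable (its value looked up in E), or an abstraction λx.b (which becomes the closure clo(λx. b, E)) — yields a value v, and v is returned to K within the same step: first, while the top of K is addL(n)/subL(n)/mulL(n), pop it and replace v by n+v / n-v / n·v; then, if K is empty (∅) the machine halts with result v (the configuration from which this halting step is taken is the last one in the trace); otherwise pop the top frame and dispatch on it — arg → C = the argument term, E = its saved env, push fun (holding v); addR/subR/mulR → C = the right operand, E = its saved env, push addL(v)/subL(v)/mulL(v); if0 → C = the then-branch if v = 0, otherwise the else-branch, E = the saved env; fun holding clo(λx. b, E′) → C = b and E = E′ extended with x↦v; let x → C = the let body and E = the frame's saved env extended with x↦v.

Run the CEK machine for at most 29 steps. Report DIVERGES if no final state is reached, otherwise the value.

Answer: 2

Machine steps:
step 0: [C=(if0 -3 then 7 else ((λv. 2) ((-2 - 3) * (let y = 1 in y)))) | E=∅ | K=∅]
step 1: [C=-3 | E=∅ | K=[if0]]
step 2: [C=((λv. 2) ((-2 - 3) * (let y = 1 in y))) | E=∅ | K=∅]
step 3: [C=(λv. 2) | E=∅ | K=[arg]]
step 4: [C=((-2 - 3) * (let y = 1 in y)) | E=∅ | K=[fun]]
step 5: [C=(-2 - 3) | E=∅ | K=[mulR :: fun]]
step 6: [C=-2 | E=∅ | K=[subR :: mulR :: fun]]
step 7: [C=3 | E=∅ | K=[subL(-2) :: mulR :: fun]]
step 8: [C=(let y = 1 in y) | E=∅ | K=[mulL(-5) :: fun]]
step 9: [C=1 | E=∅ | K=[let y :: mulL(-5) :: fun]]
step 10: [C=y | E={y↦1} | K=[mulL(-5) :: fun]]
step 11: [C=2 | E={v↦-5} | K=∅]
→ final value 2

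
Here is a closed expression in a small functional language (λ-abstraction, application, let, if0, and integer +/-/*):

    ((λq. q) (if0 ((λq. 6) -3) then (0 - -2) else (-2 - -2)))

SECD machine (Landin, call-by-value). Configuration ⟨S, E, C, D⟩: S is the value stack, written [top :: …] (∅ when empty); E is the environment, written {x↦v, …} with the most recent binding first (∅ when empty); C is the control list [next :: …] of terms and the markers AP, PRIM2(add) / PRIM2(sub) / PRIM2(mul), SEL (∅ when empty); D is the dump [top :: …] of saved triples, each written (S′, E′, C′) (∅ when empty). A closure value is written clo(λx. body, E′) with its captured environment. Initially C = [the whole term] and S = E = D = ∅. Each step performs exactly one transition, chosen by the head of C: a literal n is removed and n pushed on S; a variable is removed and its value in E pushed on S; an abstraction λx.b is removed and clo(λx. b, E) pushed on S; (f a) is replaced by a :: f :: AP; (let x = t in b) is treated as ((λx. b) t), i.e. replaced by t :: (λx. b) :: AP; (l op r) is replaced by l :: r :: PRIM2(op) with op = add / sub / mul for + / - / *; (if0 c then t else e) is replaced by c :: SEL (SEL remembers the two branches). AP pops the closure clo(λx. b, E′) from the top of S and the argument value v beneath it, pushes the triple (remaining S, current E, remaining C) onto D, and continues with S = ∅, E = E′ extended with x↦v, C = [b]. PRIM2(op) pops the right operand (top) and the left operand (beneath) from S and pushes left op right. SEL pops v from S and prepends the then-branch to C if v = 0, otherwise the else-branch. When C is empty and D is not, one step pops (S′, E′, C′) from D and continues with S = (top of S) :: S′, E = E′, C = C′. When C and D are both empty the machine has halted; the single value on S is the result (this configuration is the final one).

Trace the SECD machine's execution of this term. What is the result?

[0] <S=∅, E=∅, C=[((λq. q) (if0 ((λq. 6) -3) then (0 - -2) else (-2 - -2)))], D=∅>
[1] <S=∅, E=∅, C=[(if0 ((λq. 6) -3) then (0 - -2) else (-2 - -2)) :: (λq. q) :: AP], D=∅>
[2] <S=∅, E=∅, C=[((λq. 6) -3) :: SEL :: (λq. q) :: AP], D=∅>
[3] <S=∅, E=∅, C=[-3 :: (λq. 6) :: AP :: SEL :: (λq. q) :: AP], D=∅>
[4] <S=[-3], E=∅, C=[(λq. 6) :: AP :: SEL :: (λq. q) :: AP], D=∅>
[5] <S=[clo(λq. 6, ∅) :: -3], E=∅, C=[AP :: SEL :: (λq. q) :: AP], D=∅>
[6] <S=∅, E={q↦-3}, C=[6], D=[(∅, ∅, [SEL :: (λq. q) :: AP])]>
[7] <S=[6], E={q↦-3}, C=∅, D=[(∅, ∅, [SEL :: (λq. q) :: AP])]>
[8] <S=[6], E=∅, C=[SEL :: (λq. q) :: AP], D=∅>
[9] <S=∅, E=∅, C=[(-2 - -2) :: (λq. q) :: AP], D=∅>
[10] <S=∅, E=∅, C=[-2 :: -2 :: PRIM2(sub) :: (λq. q) :: AP], D=∅>
[11] <S=[-2], E=∅, C=[-2 :: PRIM2(sub) :: (λq. q) :: AP], D=∅>
[12] <S=[-2 :: -2], E=∅, C=[PRIM2(sub) :: (λq. q) :: AP], D=∅>
[13] <S=[0], E=∅, C=[(λq. q) :: AP], D=∅>
[14] <S=[clo(λq. q, ∅) :: 0], E=∅, C=[AP], D=∅>
[15] <S=∅, E={q↦0}, C=[q], D=[(∅, ∅, ∅)]>
[16] <S=[0], E={q↦0}, C=∅, D=[(∅, ∅, ∅)]>
[17] <S=[0], E=∅, C=∅, D=∅>
→ final value 0

Answer: 0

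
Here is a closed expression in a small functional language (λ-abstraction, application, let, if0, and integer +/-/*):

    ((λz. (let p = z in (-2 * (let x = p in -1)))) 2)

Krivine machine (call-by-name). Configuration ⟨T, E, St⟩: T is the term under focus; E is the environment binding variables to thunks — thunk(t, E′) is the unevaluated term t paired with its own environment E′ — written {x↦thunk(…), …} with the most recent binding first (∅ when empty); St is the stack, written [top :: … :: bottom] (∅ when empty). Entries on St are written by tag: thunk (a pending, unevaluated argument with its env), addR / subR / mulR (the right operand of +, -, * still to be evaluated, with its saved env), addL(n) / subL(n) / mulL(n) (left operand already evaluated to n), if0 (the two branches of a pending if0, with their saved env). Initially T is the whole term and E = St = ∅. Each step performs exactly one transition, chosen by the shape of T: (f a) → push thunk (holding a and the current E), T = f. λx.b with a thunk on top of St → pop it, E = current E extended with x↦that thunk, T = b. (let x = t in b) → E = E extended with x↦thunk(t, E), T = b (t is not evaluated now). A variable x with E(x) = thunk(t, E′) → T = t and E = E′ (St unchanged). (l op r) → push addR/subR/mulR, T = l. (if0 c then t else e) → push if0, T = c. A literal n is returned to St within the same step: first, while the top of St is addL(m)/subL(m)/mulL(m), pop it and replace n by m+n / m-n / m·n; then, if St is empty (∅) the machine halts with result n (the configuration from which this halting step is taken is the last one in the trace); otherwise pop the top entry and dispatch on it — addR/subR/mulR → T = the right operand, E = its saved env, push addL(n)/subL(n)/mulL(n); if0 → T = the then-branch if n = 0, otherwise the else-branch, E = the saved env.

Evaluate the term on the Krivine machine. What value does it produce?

Answer: 2

Execution trace:
[0] <T=((λz. (let p = z in (-2 * (let x = p in -1)))) 2), E=∅, St=∅>
[1] <T=(λz. (let p = z in (-2 * (let x = p in -1)))), E=∅, St=[thunk]>
[2] <T=(let p = z in (-2 * (let x = p in -1))), E={z↦thunk(2, ∅)}, St=∅>
[3] <T=(-2 * (let x = p in -1)), E={p↦thunk(z, {z↦thunk(2, ∅)}), z↦thunk(2, ∅)}, St=∅>
[4] <T=-2, E={p↦thunk(z, {z↦thunk(2, ∅)}), z↦thunk(2, ∅)}, St=[mulR]>
[5] <T=(let x = p in -1), E={p↦thunk(z, {z↦thunk(2, ∅)}), z↦thunk(2, ∅)}, St=[mulL(-2)]>
[6] <T=-1, E={x↦thunk(p, {p↦thunk(z, {z↦thunk(2, ∅)}), z↦thunk(2, ∅)}), p↦thunk(z, {z↦thunk(2, ∅)}), z↦thunk(2, ∅)}, St=[mulL(-2)]>
→ final value 2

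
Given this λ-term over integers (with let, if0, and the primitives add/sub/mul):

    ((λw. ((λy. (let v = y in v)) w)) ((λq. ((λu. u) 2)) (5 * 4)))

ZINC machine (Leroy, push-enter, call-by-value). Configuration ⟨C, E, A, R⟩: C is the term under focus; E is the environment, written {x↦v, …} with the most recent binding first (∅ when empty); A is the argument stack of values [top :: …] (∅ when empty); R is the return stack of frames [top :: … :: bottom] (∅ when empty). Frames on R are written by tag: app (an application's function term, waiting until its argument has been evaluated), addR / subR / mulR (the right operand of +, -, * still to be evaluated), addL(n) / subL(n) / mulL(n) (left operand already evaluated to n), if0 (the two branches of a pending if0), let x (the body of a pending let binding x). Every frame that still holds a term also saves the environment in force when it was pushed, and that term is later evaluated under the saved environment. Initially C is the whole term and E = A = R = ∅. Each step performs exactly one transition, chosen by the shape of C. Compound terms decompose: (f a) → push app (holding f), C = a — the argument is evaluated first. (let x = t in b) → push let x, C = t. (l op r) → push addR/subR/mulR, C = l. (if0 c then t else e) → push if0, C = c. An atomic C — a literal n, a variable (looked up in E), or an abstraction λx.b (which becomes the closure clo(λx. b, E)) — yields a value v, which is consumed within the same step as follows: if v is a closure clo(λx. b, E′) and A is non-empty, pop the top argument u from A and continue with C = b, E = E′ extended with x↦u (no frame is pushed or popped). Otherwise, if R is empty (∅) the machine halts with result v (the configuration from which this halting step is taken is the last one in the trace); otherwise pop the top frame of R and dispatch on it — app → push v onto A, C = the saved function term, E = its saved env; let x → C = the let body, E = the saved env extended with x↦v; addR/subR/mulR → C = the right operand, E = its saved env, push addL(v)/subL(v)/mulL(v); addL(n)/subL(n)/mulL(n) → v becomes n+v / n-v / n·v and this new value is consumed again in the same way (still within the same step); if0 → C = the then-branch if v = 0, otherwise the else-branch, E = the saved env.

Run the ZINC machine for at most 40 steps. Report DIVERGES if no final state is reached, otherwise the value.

Answer: 2

Execution trace:
[0] <C=((λw. ((λy. (let v = y in v)) w)) ((λq. ((λu. u) 2)) (5 * 4))), E=∅, A=∅, R=∅>
[1] <C=((λq. ((λu. u) 2)) (5 * 4)), E=∅, A=∅, R=[app]>
[2] <C=(5 * 4), E=∅, A=∅, R=[app :: app]>
[3] <C=5, E=∅, A=∅, R=[mulR :: app :: app]>
[4] <C=4, E=∅, A=∅, R=[mulL(5) :: app :: app]>
[5] <C=(λq. ((λu. u) 2)), E=∅, A=[20], R=[app]>
[6] <C=((λu. u) 2), E={q↦20}, A=∅, R=[app]>
[7] <C=2, E={q↦20}, A=∅, R=[app :: app]>
[8] <C=(λu. u), E={q↦20}, A=[2], R=[app]>
[9] <C=u, E={u↦2, q↦20}, A=∅, R=[app]>
[10] <C=(λw. ((λy. (let v = y in v)) w)), E=∅, A=[2], R=∅>
[11] <C=((λy. (let v = y in v)) w), E={w↦2}, A=∅, R=∅>
[12] <C=w, E={w↦2}, A=∅, R=[app]>
[13] <C=(λy. (let v = y in v)), E={w↦2}, A=[2], R=∅>
[14] <C=(let v = y in v), E={y↦2, w↦2}, A=∅, R=∅>
[15] <C=y, E={y↦2, w↦2}, A=∅, R=[let v]>
[16] <C=v, E={v↦2, y↦2, w↦2}, A=∅, R=∅>
→ final value 2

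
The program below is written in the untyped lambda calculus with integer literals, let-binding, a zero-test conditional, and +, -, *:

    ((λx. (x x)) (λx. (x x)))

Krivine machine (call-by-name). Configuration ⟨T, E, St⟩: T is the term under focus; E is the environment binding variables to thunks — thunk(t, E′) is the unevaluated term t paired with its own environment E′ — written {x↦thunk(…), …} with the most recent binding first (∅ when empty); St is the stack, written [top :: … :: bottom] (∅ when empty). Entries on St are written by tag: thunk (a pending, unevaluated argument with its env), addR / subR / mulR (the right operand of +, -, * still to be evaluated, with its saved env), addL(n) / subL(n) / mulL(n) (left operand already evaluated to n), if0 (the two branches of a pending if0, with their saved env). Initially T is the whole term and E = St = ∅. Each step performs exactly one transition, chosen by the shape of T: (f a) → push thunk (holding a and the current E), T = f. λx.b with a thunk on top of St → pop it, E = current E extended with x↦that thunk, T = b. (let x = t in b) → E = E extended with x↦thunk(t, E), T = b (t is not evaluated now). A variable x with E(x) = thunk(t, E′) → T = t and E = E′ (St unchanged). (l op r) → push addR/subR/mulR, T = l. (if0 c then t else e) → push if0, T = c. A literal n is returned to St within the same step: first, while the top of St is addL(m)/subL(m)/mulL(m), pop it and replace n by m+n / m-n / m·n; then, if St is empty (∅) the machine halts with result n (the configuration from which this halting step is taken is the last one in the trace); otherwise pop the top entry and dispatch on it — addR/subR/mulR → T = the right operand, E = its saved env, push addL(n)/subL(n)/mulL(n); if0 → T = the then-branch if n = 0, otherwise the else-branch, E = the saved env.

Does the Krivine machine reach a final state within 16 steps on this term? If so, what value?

[0] ⟨T=((λx. (x x)) (λx. (x x))); E=∅; St=∅⟩
[1] ⟨T=(λx. (x x)); E=∅; St=[thunk]⟩
[2] ⟨T=(x x); E={x↦thunk((λx. (x x)), ∅)}; St=∅⟩
[3] ⟨T=x; E={x↦thunk((λx. (x x)), ∅)}; St=[thunk]⟩
[4] ⟨T=(λx. (x x)); E=∅; St=[thunk]⟩
[5] ⟨T=(x x); E={x↦thunk(x, {x↦thunk((λx. (x x)), ∅)})}; St=∅⟩
[6] ⟨T=x; E={x↦thunk(x, {x↦thunk((λx. (x x)), ∅)})}; St=[thunk]⟩
[7] ⟨T=x; E={x↦thunk((λx. (x x)), ∅)}; St=[thunk]⟩
[8] ⟨T=(λx. (x x)); E=∅; St=[thunk]⟩
[9] ⟨T=(x x); E={x↦thunk(x, {x↦thunk(x, {x↦thunk((λx. (x x)), ∅)})})}; St=∅⟩
[10] ⟨T=x; E={x↦thunk(x, {x↦thunk(x, {x↦thunk((λx. (x x)), ∅)})})}; St=[thunk]⟩
[11] ⟨T=x; E={x↦thunk(x, {x↦thunk((λx. (x x)), ∅)})}; St=[thunk]⟩
[12] ⟨T=x; E={x↦thunk((λx. (x x)), ∅)}; St=[thunk]⟩
[13] ⟨T=(λx. (x x)); E=∅; St=[thunk]⟩
[14] ⟨T=(x x); E={x↦thunk(x, {x↦thunk(x, {x↦thunk(x, {x↦thunk((λx. (x x)), ∅)})})})}; St=∅⟩
[15] ⟨T=x; E={x↦thunk(x, {x↦thunk(x, {x↦thunk(x, {x↦thunk((λx. (x x)), ∅)})})})}; St=[thunk]⟩
[16] ⟨T=x; E={x↦thunk(x, {x↦thunk(x, {x↦thunk((λx. (x x)), ∅)})})}; St=[thunk]⟩
→ 16 transitions taken and the configuration is still not final: no result within 16 steps

Answer: DIVERGES (no final state within 16 steps)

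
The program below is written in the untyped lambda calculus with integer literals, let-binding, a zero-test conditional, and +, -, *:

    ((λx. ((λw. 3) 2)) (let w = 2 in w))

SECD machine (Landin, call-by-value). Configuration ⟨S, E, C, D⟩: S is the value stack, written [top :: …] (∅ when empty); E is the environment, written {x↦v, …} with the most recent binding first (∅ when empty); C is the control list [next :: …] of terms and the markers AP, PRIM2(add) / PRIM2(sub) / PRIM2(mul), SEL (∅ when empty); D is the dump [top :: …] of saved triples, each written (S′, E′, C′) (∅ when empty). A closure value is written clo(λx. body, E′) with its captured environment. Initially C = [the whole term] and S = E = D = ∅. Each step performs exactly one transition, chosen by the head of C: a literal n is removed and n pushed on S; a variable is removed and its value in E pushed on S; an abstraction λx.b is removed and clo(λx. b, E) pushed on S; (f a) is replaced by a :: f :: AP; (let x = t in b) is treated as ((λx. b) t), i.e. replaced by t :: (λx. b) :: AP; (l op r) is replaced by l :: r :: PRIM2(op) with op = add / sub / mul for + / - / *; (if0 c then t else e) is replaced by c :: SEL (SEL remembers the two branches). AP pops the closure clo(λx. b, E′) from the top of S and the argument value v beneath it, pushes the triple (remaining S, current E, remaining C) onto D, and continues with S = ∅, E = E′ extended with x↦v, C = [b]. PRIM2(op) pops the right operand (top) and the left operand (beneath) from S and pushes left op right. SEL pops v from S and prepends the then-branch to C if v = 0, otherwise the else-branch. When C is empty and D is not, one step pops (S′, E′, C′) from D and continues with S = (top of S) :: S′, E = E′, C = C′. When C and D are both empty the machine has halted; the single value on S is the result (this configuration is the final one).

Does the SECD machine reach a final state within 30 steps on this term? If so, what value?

Answer: 3

Derivation:
t=0: <S=∅, E=∅, C=[((λx. ((λw. 3) 2)) (let w = 2 in w))], D=∅>
t=1: <S=∅, E=∅, C=[(let w = 2 in w) :: (λx. ((λw. 3) 2)) :: AP], D=∅>
t=2: <S=∅, E=∅, C=[2 :: (λw. w) :: AP :: (λx. ((λw. 3) 2)) :: AP], D=∅>
t=3: <S=[2], E=∅, C=[(λw. w) :: AP :: (λx. ((λw. 3) 2)) :: AP], D=∅>
t=4: <S=[clo(λw. w, ∅) :: 2], E=∅, C=[AP :: (λx. ((λw. 3) 2)) :: AP], D=∅>
t=5: <S=∅, E={w↦2}, C=[w], D=[(∅, ∅, [(λx. ((λw. 3) 2)) :: AP])]>
t=6: <S=[2], E={w↦2}, C=∅, D=[(∅, ∅, [(λx. ((λw. 3) 2)) :: AP])]>
t=7: <S=[2], E=∅, C=[(λx. ((λw. 3) 2)) :: AP], D=∅>
t=8: <S=[clo(λx. ((λw. 3) 2), ∅) :: 2], E=∅, C=[AP], D=∅>
t=9: <S=∅, E={x↦2}, C=[((λw. 3) 2)], D=[(∅, ∅, ∅)]>
t=10: <S=∅, E={x↦2}, C=[2 :: (λw. 3) :: AP], D=[(∅, ∅, ∅)]>
t=11: <S=[2], E={x↦2}, C=[(λw. 3) :: AP], D=[(∅, ∅, ∅)]>
t=12: <S=[clo(λw. 3, {x↦2}) :: 2], E={x↦2}, C=[AP], D=[(∅, ∅, ∅)]>
t=13: <S=∅, E={w↦2, x↦2}, C=[3], D=[(∅, {x↦2}, ∅) :: (∅, ∅, ∅)]>
t=14: <S=[3], E={w↦2, x↦2}, C=∅, D=[(∅, {x↦2}, ∅) :: (∅, ∅, ∅)]>
t=15: <S=[3], E={x↦2}, C=∅, D=[(∅, ∅, ∅)]>
t=16: <S=[3], E=∅, C=∅, D=∅>
→ final value 3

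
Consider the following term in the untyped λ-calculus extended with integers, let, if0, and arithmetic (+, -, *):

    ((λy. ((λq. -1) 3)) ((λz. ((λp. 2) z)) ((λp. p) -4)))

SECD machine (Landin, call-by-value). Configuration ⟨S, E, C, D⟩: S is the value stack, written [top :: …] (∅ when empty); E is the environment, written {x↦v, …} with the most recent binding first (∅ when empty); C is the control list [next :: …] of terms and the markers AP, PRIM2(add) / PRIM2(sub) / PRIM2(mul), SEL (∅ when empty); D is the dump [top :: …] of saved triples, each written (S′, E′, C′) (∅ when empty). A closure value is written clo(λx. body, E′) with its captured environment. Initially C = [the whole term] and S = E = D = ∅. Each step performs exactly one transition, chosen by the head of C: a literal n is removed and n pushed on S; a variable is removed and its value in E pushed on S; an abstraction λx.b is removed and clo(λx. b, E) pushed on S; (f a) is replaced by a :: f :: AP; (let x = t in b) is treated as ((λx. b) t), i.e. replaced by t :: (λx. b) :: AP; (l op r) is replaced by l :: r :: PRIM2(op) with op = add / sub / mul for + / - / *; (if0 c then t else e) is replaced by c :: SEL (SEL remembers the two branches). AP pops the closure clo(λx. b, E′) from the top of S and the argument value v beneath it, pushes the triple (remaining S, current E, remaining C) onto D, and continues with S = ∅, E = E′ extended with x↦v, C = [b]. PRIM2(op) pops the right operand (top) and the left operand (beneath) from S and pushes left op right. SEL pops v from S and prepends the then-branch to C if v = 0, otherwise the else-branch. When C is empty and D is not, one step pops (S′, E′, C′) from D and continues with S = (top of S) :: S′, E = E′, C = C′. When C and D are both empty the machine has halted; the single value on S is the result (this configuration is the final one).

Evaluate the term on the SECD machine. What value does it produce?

[0] ⟨S=∅; E=∅; C=[((λy. ((λq. -1) 3)) ((λz. ((λp. 2) z)) ((λp. p) -4)))]; D=∅⟩
[1] ⟨S=∅; E=∅; C=[((λz. ((λp. 2) z)) ((λp. p) -4)) :: (λy. ((λq. -1) 3)) :: AP]; D=∅⟩
[2] ⟨S=∅; E=∅; C=[((λp. p) -4) :: (λz. ((λp. 2) z)) :: AP :: (λy. ((λq. -1) 3)) :: AP]; D=∅⟩
[3] ⟨S=∅; E=∅; C=[-4 :: (λp. p) :: AP :: (λz. ((λp. 2) z)) :: AP :: (λy. ((λq. -1) 3)) :: AP]; D=∅⟩
[4] ⟨S=[-4]; E=∅; C=[(λp. p) :: AP :: (λz. ((λp. 2) z)) :: AP :: (λy. ((λq. -1) 3)) :: AP]; D=∅⟩
[5] ⟨S=[clo(λp. p, ∅) :: -4]; E=∅; C=[AP :: (λz. ((λp. 2) z)) :: AP :: (λy. ((λq. -1) 3)) :: AP]; D=∅⟩
[6] ⟨S=∅; E={p↦-4}; C=[p]; D=[(∅, ∅, [(λz. ((λp. 2) z)) :: AP :: (λy. ((λq. -1) 3)) :: AP])]⟩
[7] ⟨S=[-4]; E={p↦-4}; C=∅; D=[(∅, ∅, [(λz. ((λp. 2) z)) :: AP :: (λy. ((λq. -1) 3)) :: AP])]⟩
[8] ⟨S=[-4]; E=∅; C=[(λz. ((λp. 2) z)) :: AP :: (λy. ((λq. -1) 3)) :: AP]; D=∅⟩
[9] ⟨S=[clo(λz. ((λp. 2) z), ∅) :: -4]; E=∅; C=[AP :: (λy. ((λq. -1) 3)) :: AP]; D=∅⟩
[10] ⟨S=∅; E={z↦-4}; C=[((λp. 2) z)]; D=[(∅, ∅, [(λy. ((λq. -1) 3)) :: AP])]⟩
[11] ⟨S=∅; E={z↦-4}; C=[z :: (λp. 2) :: AP]; D=[(∅, ∅, [(λy. ((λq. -1) 3)) :: AP])]⟩
[12] ⟨S=[-4]; E={z↦-4}; C=[(λp. 2) :: AP]; D=[(∅, ∅, [(λy. ((λq. -1) 3)) :: AP])]⟩
[13] ⟨S=[clo(λp. 2, {z↦-4}) :: -4]; E={z↦-4}; C=[AP]; D=[(∅, ∅, [(λy. ((λq. -1) 3)) :: AP])]⟩
[14] ⟨S=∅; E={p↦-4, z↦-4}; C=[2]; D=[(∅, {z↦-4}, ∅) :: (∅, ∅, [(λy. ((λq. -1) 3)) :: AP])]⟩
[15] ⟨S=[2]; E={p↦-4, z↦-4}; C=∅; D=[(∅, {z↦-4}, ∅) :: (∅, ∅, [(λy. ((λq. -1) 3)) :: AP])]⟩
[16] ⟨S=[2]; E={z↦-4}; C=∅; D=[(∅, ∅, [(λy. ((λq. -1) 3)) :: AP])]⟩
[17] ⟨S=[2]; E=∅; C=[(λy. ((λq. -1) 3)) :: AP]; D=∅⟩
[18] ⟨S=[clo(λy. ((λq. -1) 3), ∅) :: 2]; E=∅; C=[AP]; D=∅⟩
[19] ⟨S=∅; E={y↦2}; C=[((λq. -1) 3)]; D=[(∅, ∅, ∅)]⟩
[20] ⟨S=∅; E={y↦2}; C=[3 :: (λq. -1) :: AP]; D=[(∅, ∅, ∅)]⟩
[21] ⟨S=[3]; E={y↦2}; C=[(λq. -1) :: AP]; D=[(∅, ∅, ∅)]⟩
[22] ⟨S=[clo(λq. -1, {y↦2}) :: 3]; E={y↦2}; C=[AP]; D=[(∅, ∅, ∅)]⟩
[23] ⟨S=∅; E={q↦3, y↦2}; C=[-1]; D=[(∅, {y↦2}, ∅) :: (∅, ∅, ∅)]⟩
[24] ⟨S=[-1]; E={q↦3, y↦2}; C=∅; D=[(∅, {y↦2}, ∅) :: (∅, ∅, ∅)]⟩
[25] ⟨S=[-1]; E={y↦2}; C=∅; D=[(∅, ∅, ∅)]⟩
[26] ⟨S=[-1]; E=∅; C=∅; D=∅⟩
→ final value -1

Answer: -1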